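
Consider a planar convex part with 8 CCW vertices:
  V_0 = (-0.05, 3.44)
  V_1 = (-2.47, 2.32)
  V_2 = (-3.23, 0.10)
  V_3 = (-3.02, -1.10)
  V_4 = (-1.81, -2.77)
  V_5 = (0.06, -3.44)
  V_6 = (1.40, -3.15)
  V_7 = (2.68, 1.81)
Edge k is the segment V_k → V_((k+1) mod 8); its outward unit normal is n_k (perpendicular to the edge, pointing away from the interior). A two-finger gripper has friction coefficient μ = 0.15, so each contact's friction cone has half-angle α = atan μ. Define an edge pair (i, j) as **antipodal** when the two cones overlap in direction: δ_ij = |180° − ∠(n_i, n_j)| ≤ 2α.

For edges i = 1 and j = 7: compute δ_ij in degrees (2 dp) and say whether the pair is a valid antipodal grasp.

α = atan 0.15 = 8.53°;  2α = 17.06°
edge 1: e_1 = (-0.76, -2.22);  n_1 = (-0.9461, +0.3239)
edge 7: e_7 = (-2.73, +1.63);  n_7 = (+0.5126, +0.8586)
∠(n_1, n_7) = 101.94°
δ = |180° − 101.94°| = 78.06°
78.06° > 2α = 17.06°  →  invalid

δ = 78.06°, invalid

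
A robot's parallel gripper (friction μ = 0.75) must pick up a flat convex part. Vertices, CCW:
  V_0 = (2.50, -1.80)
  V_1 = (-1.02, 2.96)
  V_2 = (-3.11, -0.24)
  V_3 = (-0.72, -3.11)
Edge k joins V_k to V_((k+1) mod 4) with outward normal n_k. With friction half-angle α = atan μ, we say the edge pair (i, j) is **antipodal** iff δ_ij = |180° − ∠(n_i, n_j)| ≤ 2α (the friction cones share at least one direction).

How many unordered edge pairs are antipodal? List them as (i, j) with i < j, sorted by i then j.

count = 3; pairs: (0,1), (0,2), (1,3)

α = atan 0.75 = 36.87°;  2α = 73.74°
n_0 = (+0.8040, +0.5946)
n_1 = (-0.8372, +0.5468)
n_2 = (-0.7684, -0.6399)
n_3 = (+0.3768, -0.9263)
  (0,1): δ = 69.63°  ✓
  (0,2): δ = 3.30°  ✓
  (0,3): δ = 75.66°  ·
  (1,2): δ = 107.06°  ·
  (1,3): δ = 34.71°  ✓
  (2,3): δ = 107.65°  ·
antipodal pairs: 3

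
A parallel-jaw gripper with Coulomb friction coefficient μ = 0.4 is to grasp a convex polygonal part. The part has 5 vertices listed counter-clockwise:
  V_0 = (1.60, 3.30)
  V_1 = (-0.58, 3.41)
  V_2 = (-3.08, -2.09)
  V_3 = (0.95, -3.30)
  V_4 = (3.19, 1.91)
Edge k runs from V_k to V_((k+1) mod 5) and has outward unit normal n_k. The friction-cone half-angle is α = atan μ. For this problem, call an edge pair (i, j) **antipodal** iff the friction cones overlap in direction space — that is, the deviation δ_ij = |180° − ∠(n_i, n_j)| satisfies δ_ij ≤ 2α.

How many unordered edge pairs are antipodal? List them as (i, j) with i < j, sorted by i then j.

α = atan 0.4 = 21.80°;  2α = 43.60°
n_0 = (+0.0504, +0.9987)
n_1 = (-0.9104, +0.4138)
n_2 = (-0.2876, -0.9578)
n_3 = (+0.9187, -0.3950)
n_4 = (+0.6582, +0.7529)
  (0,1): δ = 111.56°  ·
  (0,2): δ = 13.82°  ✓
  (0,3): δ = 69.62°  ·
  (0,4): δ = 141.73°  ·
  (1,2): δ = 82.27°  ·
  (1,3): δ = 1.18°  ✓
  (1,4): δ = 73.28°  ·
  (2,3): δ = 96.55°  ·
  (2,4): δ = 24.45°  ✓
  (3,4): δ = 107.90°  ·
antipodal pairs: 3

count = 3; pairs: (0,2), (1,3), (2,4)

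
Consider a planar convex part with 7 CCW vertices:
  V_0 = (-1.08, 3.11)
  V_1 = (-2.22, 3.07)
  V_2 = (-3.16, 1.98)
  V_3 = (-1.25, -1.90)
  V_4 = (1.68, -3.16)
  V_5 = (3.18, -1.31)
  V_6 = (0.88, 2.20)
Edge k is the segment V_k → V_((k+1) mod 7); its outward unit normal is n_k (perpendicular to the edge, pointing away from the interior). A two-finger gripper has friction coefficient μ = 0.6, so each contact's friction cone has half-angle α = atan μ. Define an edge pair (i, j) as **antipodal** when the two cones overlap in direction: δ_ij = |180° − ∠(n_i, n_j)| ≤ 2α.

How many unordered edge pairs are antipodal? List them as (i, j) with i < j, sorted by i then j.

α = atan 0.6 = 30.96°;  2α = 61.93°
n_0 = (-0.0351, +0.9994)
n_1 = (-0.7573, +0.6531)
n_2 = (-0.8972, -0.4417)
n_3 = (-0.3951, -0.9187)
n_4 = (+0.7768, -0.6298)
n_5 = (+0.8364, +0.5481)
n_6 = (+0.4211, +0.9070)
  (0,1): δ = 132.78°  ·
  (0,2): δ = 65.80°  ·
  (0,3): δ = 25.28°  ✓
  (0,4): δ = 48.95°  ✓
  (0,5): δ = 121.23°  ·
  (0,6): δ = 153.09°  ·
  (1,2): δ = 113.02°  ·
  (1,3): δ = 72.50°  ·
  (1,4): δ = 1.74°  ✓
  (1,5): δ = 74.01°  ·
  (1,6): δ = 105.87°  ·
  (2,3): δ = 139.48°  ·
  (2,4): δ = 65.25°  ·
  (2,5): δ = 7.03°  ✓
  (2,6): δ = 38.89°  ✓
  (3,4): δ = 105.77°  ·
  (3,5): δ = 33.49°  ✓
  (3,6): δ = 1.64°  ✓
  (4,5): δ = 107.73°  ·
  (4,6): δ = 75.87°  ·
  (5,6): δ = 148.14°  ·
antipodal pairs: 7

count = 7; pairs: (0,3), (0,4), (1,4), (2,5), (2,6), (3,5), (3,6)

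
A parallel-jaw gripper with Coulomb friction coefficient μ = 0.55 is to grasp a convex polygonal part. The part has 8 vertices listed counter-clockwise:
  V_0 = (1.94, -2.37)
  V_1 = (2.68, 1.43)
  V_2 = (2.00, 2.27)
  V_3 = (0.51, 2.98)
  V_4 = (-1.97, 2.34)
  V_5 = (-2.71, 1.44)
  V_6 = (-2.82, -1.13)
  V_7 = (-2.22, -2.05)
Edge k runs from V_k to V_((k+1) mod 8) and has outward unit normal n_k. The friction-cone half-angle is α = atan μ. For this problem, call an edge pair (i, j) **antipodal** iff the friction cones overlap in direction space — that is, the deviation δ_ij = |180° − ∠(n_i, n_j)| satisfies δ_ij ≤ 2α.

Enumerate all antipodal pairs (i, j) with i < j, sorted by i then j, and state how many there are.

count = 10; pairs: (0,4), (0,5), (0,6), (1,5), (1,6), (1,7), (2,6), (2,7), (3,7), (4,7)

α = atan 0.55 = 28.81°;  2α = 57.62°
n_0 = (+0.9816, -0.1911)
n_1 = (+0.7772, +0.6292)
n_2 = (+0.4302, +0.9027)
n_3 = (-0.2499, +0.9683)
n_4 = (-0.7724, +0.6351)
n_5 = (-0.9991, +0.0428)
n_6 = (-0.8376, -0.5463)
n_7 = (-0.0767, -0.9971)
  (0,1): δ = 129.99°  ·
  (0,2): δ = 104.46°  ·
  (0,3): δ = 64.51°  ·
  (0,4): δ = 28.41°  ✓
  (0,5): δ = 8.57°  ✓
  (0,6): δ = 44.13°  ✓
  (0,7): δ = 96.62°  ·
  (1,2): δ = 154.47°  ·
  (1,3): δ = 114.52°  ·
  (1,4): δ = 78.42°  ·
  (1,5): δ = 41.44°  ✓
  (1,6): δ = 5.88°  ✓
  (1,7): δ = 46.61°  ✓
  (2,3): δ = 140.05°  ·
  (2,4): δ = 103.95°  ·
  (2,5): δ = 66.97°  ·
  (2,6): δ = 31.41°  ✓
  (2,7): δ = 21.08°  ✓
  (3,4): δ = 143.90°  ·
  (3,5): δ = 106.92°  ·
  (3,6): δ = 71.36°  ·
  (3,7): δ = 18.87°  ✓
  (4,5): δ = 143.02°  ·
  (4,6): δ = 107.46°  ·
  (4,7): δ = 54.97°  ✓
  (5,6): δ = 144.44°  ·
  (5,7): δ = 91.95°  ·
  (6,7): δ = 127.51°  ·
antipodal pairs: 10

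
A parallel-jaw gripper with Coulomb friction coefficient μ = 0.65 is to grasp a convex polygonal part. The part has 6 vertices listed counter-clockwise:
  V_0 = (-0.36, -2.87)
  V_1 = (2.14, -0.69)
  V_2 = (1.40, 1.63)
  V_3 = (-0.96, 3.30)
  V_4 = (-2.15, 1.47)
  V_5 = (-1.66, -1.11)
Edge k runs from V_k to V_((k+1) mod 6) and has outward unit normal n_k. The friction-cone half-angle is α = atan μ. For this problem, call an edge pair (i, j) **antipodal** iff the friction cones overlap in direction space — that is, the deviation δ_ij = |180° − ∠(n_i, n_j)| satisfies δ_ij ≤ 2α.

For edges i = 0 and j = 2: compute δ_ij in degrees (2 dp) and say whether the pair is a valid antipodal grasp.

δ = 76.37°, invalid

α = atan 0.65 = 33.02°;  2α = 66.05°
edge 0: e_0 = (+2.50, +2.18);  n_0 = (+0.6572, -0.7537)
edge 2: e_2 = (-2.36, +1.67);  n_2 = (+0.5776, +0.8163)
∠(n_0, n_2) = 103.63°
δ = |180° − 103.63°| = 76.37°
76.37° > 2α = 66.05°  →  invalid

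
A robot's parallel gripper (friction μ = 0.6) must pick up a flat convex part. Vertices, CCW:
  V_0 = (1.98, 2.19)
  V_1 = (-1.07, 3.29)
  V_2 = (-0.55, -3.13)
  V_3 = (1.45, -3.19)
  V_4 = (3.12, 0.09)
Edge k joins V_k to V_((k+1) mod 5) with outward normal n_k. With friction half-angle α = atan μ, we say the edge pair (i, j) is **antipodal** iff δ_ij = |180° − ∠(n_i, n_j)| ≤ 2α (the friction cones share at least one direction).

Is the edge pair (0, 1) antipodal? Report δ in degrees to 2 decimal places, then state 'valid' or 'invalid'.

δ = 65.54°, invalid

α = atan 0.6 = 30.96°;  2α = 61.93°
edge 0: e_0 = (-3.05, +1.10);  n_0 = (+0.3393, +0.9407)
edge 1: e_1 = (+0.52, -6.42);  n_1 = (-0.9967, -0.0807)
∠(n_0, n_1) = 114.46°
δ = |180° − 114.46°| = 65.54°
65.54° > 2α = 61.93°  →  invalid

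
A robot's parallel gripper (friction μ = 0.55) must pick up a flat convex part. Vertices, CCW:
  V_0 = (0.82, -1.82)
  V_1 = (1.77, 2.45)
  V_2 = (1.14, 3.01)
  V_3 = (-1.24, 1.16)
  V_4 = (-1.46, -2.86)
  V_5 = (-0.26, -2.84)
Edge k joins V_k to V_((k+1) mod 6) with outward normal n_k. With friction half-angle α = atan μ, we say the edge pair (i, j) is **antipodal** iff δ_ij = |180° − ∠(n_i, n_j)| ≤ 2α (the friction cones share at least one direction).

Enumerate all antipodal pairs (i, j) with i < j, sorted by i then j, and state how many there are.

count = 7; pairs: (0,2), (0,3), (1,3), (1,4), (2,4), (2,5), (3,5)

α = atan 0.55 = 28.81°;  2α = 57.62°
n_0 = (+0.9761, -0.2172)
n_1 = (+0.6644, +0.7474)
n_2 = (-0.6137, +0.7895)
n_3 = (-0.9985, +0.0546)
n_4 = (+0.0167, -0.9999)
n_5 = (+0.6866, -0.7270)
  (0,1): δ = 119.09°  ·
  (0,2): δ = 39.60°  ✓
  (0,3): δ = 9.41°  ✓
  (0,4): δ = 103.50°  ·
  (0,5): δ = 145.91°  ·
  (1,2): δ = 100.51°  ·
  (1,3): δ = 51.50°  ✓
  (1,4): δ = 42.59°  ✓
  (1,5): δ = 85.00°  ·
  (2,3): δ = 130.99°  ·
  (2,4): δ = 36.90°  ✓
  (2,5): δ = 5.51°  ✓
  (3,4): δ = 85.91°  ·
  (3,5): δ = 43.50°  ✓
  (4,5): δ = 137.59°  ·
antipodal pairs: 7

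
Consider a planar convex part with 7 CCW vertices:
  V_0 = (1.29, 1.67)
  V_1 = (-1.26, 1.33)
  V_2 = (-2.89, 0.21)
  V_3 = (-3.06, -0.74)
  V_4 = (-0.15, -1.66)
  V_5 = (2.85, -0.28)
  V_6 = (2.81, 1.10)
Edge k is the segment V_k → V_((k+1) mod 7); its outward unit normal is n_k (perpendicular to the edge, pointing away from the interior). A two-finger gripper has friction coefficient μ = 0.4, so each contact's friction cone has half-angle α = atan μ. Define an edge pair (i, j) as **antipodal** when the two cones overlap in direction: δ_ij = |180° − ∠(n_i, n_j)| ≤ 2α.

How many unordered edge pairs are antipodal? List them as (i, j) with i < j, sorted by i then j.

α = atan 0.4 = 21.80°;  2α = 43.60°
n_0 = (-0.1322, +0.9912)
n_1 = (-0.5663, +0.8242)
n_2 = (-0.9844, +0.1761)
n_3 = (-0.3014, -0.9535)
n_4 = (+0.4179, -0.9085)
n_5 = (+0.9996, +0.0290)
n_6 = (+0.3511, +0.9363)
  (0,1): δ = 153.10°  ·
  (0,2): δ = 107.74°  ·
  (0,3): δ = 25.14°  ✓
  (0,4): δ = 17.11°  ✓
  (0,5): δ = 84.07°  ·
  (0,6): δ = 151.85°  ·
  (1,2): δ = 134.64°  ·
  (1,3): δ = 52.04°  ·
  (1,4): δ = 9.79°  ✓
  (1,5): δ = 57.17°  ·
  (1,6): δ = 124.95°  ·
  (2,3): δ = 97.40°  ·
  (2,4): δ = 55.15°  ·
  (2,5): δ = 11.81°  ✓
  (2,6): δ = 79.59°  ·
  (3,4): δ = 137.75°  ·
  (3,5): δ = 70.80°  ·
  (3,6): δ = 3.01°  ✓
  (4,5): δ = 113.04°  ·
  (4,6): δ = 45.26°  ·
  (5,6): δ = 112.22°  ·
antipodal pairs: 5

count = 5; pairs: (0,3), (0,4), (1,4), (2,5), (3,6)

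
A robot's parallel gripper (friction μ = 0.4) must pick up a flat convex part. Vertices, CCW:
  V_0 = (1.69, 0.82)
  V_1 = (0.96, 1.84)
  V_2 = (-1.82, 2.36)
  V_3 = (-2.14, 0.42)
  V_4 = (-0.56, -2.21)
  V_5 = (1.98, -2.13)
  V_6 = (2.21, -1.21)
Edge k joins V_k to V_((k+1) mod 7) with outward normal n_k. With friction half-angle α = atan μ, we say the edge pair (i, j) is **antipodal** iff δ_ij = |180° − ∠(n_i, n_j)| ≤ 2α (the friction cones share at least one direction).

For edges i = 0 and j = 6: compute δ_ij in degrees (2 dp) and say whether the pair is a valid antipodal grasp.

α = atan 0.4 = 21.80°;  2α = 43.60°
edge 0: e_0 = (-0.73, +1.02);  n_0 = (+0.8132, +0.5820)
edge 6: e_6 = (-0.52, +2.03);  n_6 = (+0.9687, +0.2481)
∠(n_0, n_6) = 21.22°
δ = |180° − 21.22°| = 158.78°
158.78° > 2α = 43.60°  →  invalid

δ = 158.78°, invalid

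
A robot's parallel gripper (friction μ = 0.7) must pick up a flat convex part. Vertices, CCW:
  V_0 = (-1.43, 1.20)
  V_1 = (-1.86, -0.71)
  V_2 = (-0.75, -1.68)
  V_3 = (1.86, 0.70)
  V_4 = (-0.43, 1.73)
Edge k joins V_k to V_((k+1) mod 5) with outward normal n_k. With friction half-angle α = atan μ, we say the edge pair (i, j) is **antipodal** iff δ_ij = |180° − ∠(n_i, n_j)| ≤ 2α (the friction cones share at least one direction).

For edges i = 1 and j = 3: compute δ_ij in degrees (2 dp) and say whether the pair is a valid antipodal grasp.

δ = 16.93°, valid

α = atan 0.7 = 34.99°;  2α = 69.98°
edge 1: e_1 = (+1.11, -0.97);  n_1 = (-0.6580, -0.7530)
edge 3: e_3 = (-2.29, +1.03);  n_3 = (+0.4102, +0.9120)
∠(n_1, n_3) = 163.07°
δ = |180° − 163.07°| = 16.93°
16.93° ≤ 2α = 69.98°  →  valid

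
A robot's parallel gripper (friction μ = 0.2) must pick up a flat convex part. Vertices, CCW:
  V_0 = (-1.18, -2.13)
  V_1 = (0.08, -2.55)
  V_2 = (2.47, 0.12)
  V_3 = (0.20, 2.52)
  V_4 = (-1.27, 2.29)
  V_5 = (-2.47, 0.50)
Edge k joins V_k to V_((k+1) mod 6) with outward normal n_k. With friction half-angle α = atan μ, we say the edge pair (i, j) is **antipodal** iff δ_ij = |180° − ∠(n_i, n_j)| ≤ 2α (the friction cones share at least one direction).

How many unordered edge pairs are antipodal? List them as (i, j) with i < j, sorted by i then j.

count = 2; pairs: (1,4), (2,5)

α = atan 0.2 = 11.31°;  2α = 22.62°
n_0 = (-0.3162, -0.9487)
n_1 = (+0.7451, -0.6670)
n_2 = (+0.7265, +0.6872)
n_3 = (-0.1546, +0.9880)
n_4 = (-0.8306, +0.5568)
n_5 = (-0.8978, -0.4404)
  (0,1): δ = 113.40°  ·
  (0,2): δ = 28.16°  ·
  (0,3): δ = 27.33°  ·
  (0,4): δ = 74.60°  ·
  (0,5): δ = 134.56°  ·
  (1,2): δ = 94.76°  ·
  (1,3): δ = 39.27°  ·
  (1,4): δ = 8.00°  ✓
  (1,5): δ = 67.96°  ·
  (2,3): δ = 124.51°  ·
  (2,4): δ = 77.24°  ·
  (2,5): δ = 17.28°  ✓
  (3,4): δ = 132.73°  ·
  (3,5): δ = 72.76°  ·
  (4,5): δ = 120.03°  ·
antipodal pairs: 2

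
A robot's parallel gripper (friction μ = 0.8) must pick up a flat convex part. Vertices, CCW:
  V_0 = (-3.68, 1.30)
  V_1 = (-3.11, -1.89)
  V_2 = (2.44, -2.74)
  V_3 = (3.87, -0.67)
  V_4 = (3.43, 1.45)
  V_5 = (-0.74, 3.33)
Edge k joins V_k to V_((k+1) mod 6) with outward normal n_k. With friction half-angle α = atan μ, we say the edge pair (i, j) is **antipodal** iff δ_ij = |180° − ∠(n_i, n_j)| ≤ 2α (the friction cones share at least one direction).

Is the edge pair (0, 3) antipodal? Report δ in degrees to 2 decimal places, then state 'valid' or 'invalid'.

α = atan 0.8 = 38.66°;  2α = 77.32°
edge 0: e_0 = (+0.57, -3.19);  n_0 = (-0.9844, -0.1759)
edge 3: e_3 = (-0.44, +2.12);  n_3 = (+0.9791, +0.2032)
∠(n_0, n_3) = 178.41°
δ = |180° − 178.41°| = 1.59°
1.59° ≤ 2α = 77.32°  →  valid

δ = 1.59°, valid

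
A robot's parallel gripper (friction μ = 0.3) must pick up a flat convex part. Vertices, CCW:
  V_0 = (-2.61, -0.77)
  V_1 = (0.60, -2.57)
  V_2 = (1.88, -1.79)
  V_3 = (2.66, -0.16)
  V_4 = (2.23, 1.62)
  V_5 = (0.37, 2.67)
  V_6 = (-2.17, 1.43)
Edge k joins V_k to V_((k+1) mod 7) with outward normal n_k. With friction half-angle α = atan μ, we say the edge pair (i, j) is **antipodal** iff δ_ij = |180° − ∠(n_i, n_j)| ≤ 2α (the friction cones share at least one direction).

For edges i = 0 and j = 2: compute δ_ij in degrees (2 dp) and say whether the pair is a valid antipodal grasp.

α = atan 0.3 = 16.70°;  2α = 33.40°
edge 0: e_0 = (+3.21, -1.80);  n_0 = (-0.4891, -0.8722)
edge 2: e_2 = (+0.78, +1.63);  n_2 = (+0.9020, -0.4317)
∠(n_0, n_2) = 93.71°
δ = |180° − 93.71°| = 86.29°
86.29° > 2α = 33.40°  →  invalid

δ = 86.29°, invalid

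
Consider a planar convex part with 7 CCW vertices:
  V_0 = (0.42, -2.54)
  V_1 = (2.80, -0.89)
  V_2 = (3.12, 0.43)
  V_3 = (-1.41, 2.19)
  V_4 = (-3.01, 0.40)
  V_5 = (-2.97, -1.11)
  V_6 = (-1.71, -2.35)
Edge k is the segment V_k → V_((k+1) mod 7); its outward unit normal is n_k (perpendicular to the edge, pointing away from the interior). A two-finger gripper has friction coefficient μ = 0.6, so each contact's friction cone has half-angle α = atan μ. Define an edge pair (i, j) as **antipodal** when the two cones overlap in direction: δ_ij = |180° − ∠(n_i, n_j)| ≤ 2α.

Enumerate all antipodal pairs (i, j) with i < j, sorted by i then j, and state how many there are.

count = 9; pairs: (0,2), (0,3), (0,4), (1,3), (1,4), (1,5), (2,5), (2,6), (3,6)

α = atan 0.6 = 30.96°;  2α = 61.93°
n_0 = (+0.5697, -0.8218)
n_1 = (+0.9719, -0.2356)
n_2 = (+0.3621, +0.9321)
n_3 = (-0.7456, +0.6664)
n_4 = (-0.9996, -0.0265)
n_5 = (-0.7014, -0.7127)
n_6 = (-0.0888, -0.9960)
  (0,1): δ = 138.36°  ·
  (0,2): δ = 55.96°  ✓
  (0,3): δ = 13.48°  ✓
  (0,4): δ = 56.78°  ✓
  (0,5): δ = 100.73°  ·
  (0,6): δ = 140.17°  ·
  (1,2): δ = 97.61°  ·
  (1,3): δ = 28.17°  ✓
  (1,4): δ = 15.14°  ✓
  (1,5): δ = 59.09°  ✓
  (1,6): δ = 98.53°  ·
  (2,3): δ = 110.56°  ·
  (2,4): δ = 67.25°  ·
  (2,5): δ = 23.31°  ✓
  (2,6): δ = 16.13°  ✓
  (3,4): δ = 136.69°  ·
  (3,5): δ = 92.75°  ·
  (3,6): δ = 53.31°  ✓
  (4,5): δ = 136.06°  ·
  (4,6): δ = 96.61°  ·
  (5,6): δ = 140.56°  ·
antipodal pairs: 9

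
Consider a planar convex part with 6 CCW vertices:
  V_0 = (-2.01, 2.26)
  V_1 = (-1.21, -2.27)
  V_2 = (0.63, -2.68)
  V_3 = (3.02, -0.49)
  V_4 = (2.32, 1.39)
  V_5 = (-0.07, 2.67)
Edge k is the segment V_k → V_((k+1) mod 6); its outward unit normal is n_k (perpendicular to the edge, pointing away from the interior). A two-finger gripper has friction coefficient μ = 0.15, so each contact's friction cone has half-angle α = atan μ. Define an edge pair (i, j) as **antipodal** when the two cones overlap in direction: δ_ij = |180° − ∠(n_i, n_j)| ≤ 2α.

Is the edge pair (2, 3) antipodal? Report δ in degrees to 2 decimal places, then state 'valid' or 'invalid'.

δ = 112.08°, invalid

α = atan 0.15 = 8.53°;  2α = 17.06°
edge 2: e_2 = (+2.39, +2.19);  n_2 = (+0.6756, -0.7373)
edge 3: e_3 = (-0.70, +1.88);  n_3 = (+0.9371, +0.3489)
∠(n_2, n_3) = 67.92°
δ = |180° − 67.92°| = 112.08°
112.08° > 2α = 17.06°  →  invalid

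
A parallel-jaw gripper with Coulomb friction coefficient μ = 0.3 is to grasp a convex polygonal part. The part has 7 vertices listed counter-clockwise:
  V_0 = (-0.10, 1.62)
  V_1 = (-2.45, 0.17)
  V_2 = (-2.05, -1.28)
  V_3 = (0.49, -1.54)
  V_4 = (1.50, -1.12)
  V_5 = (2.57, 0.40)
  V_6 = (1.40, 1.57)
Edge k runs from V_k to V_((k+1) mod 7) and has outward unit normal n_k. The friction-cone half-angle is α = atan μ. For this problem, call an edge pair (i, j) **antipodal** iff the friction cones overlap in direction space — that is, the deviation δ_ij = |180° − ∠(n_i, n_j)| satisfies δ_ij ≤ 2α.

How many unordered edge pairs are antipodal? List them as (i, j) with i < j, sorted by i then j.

α = atan 0.3 = 16.70°;  2α = 33.40°
n_0 = (-0.5251, +0.8510)
n_1 = (-0.9640, -0.2659)
n_2 = (-0.1018, -0.9948)
n_3 = (+0.3840, -0.9233)
n_4 = (+0.8177, -0.5756)
n_5 = (+0.7071, +0.7071)
n_6 = (+0.0333, +0.9994)
  (0,1): δ = 106.25°  ·
  (0,2): δ = 37.52°  ·
  (0,3): δ = 9.10°  ✓
  (0,4): δ = 23.18°  ✓
  (0,5): δ = 103.32°  ·
  (0,6): δ = 146.42°  ·
  (1,2): δ = 111.27°  ·
  (1,3): δ = 82.84°  ·
  (1,4): δ = 50.57°  ·
  (1,5): δ = 29.58°  ✓
  (1,6): δ = 72.67°  ·
  (2,3): δ = 151.58°  ·
  (2,4): δ = 119.30°  ·
  (2,5): δ = 39.16°  ·
  (2,6): δ = 3.94°  ✓
  (3,4): δ = 147.72°  ·
  (3,5): δ = 67.58°  ·
  (3,6): δ = 24.49°  ✓
  (4,5): δ = 99.86°  ·
  (4,6): δ = 56.77°  ·
  (5,6): δ = 136.91°  ·
antipodal pairs: 5

count = 5; pairs: (0,3), (0,4), (1,5), (2,6), (3,6)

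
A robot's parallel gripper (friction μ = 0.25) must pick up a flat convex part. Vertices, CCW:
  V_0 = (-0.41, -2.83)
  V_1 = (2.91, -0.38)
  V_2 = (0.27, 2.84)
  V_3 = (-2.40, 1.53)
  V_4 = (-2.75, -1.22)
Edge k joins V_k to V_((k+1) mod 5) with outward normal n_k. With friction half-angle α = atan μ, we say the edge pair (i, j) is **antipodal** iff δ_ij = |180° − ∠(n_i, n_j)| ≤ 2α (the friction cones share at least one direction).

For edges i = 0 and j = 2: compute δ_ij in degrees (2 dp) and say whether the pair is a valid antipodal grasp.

δ = 10.29°, valid

α = atan 0.25 = 14.04°;  2α = 28.07°
edge 0: e_0 = (+3.32, +2.45);  n_0 = (+0.5938, -0.8046)
edge 2: e_2 = (-2.67, -1.31);  n_2 = (-0.4405, +0.8978)
∠(n_0, n_2) = 169.71°
δ = |180° − 169.71°| = 10.29°
10.29° ≤ 2α = 28.07°  →  valid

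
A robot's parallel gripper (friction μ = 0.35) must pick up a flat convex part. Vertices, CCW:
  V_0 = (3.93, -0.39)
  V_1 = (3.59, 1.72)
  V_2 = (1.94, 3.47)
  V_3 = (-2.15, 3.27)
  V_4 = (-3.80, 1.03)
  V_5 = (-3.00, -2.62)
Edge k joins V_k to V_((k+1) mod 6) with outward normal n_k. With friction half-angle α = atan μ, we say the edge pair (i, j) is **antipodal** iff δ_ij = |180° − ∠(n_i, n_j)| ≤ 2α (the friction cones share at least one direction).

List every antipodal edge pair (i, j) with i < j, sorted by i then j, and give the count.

α = atan 0.35 = 19.29°;  2α = 38.58°
n_0 = (+0.9873, +0.1591)
n_1 = (+0.7276, +0.6860)
n_2 = (-0.0488, +0.9988)
n_3 = (-0.8051, +0.5931)
n_4 = (-0.9768, -0.2141)
n_5 = (+0.3063, -0.9519)
  (0,1): δ = 145.84°  ·
  (0,2): δ = 96.35°  ·
  (0,3): δ = 45.53°  ·
  (0,4): δ = 3.21°  ✓
  (0,5): δ = 98.68°  ·
  (1,2): δ = 130.52°  ·
  (1,3): δ = 79.69°  ·
  (1,4): δ = 30.95°  ✓
  (1,5): δ = 64.52°  ·
  (2,3): δ = 129.18°  ·
  (2,4): δ = 80.44°  ·
  (2,5): δ = 15.04°  ✓
  (3,4): δ = 131.26°  ·
  (3,5): δ = 35.79°  ✓
  (4,5): δ = 84.52°  ·
antipodal pairs: 4

count = 4; pairs: (0,4), (1,4), (2,5), (3,5)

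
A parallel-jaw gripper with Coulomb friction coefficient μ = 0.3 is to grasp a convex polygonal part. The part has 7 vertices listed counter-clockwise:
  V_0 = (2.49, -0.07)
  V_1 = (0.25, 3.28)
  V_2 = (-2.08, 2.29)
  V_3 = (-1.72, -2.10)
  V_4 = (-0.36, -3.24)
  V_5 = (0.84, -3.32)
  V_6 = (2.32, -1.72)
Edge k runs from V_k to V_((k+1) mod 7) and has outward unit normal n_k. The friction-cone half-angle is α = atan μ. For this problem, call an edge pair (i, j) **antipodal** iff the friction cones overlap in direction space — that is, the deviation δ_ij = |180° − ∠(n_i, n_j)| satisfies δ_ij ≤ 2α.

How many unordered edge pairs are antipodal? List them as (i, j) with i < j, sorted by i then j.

count = 5; pairs: (0,2), (0,3), (1,4), (1,5), (2,6)

α = atan 0.3 = 16.70°;  2α = 33.40°
n_0 = (+0.8313, +0.5558)
n_1 = (-0.3911, +0.9204)
n_2 = (-0.9967, -0.0817)
n_3 = (-0.6424, -0.7664)
n_4 = (-0.0665, -0.9978)
n_5 = (+0.7341, -0.6790)
n_6 = (+0.9947, -0.1025)
  (0,1): δ = 100.75°  ·
  (0,2): δ = 29.08°  ✓
  (0,3): δ = 16.26°  ✓
  (0,4): δ = 52.42°  ·
  (0,5): δ = 103.46°  ·
  (0,6): δ = 140.35°  ·
  (1,2): δ = 108.33°  ·
  (1,3): δ = 62.99°  ·
  (1,4): δ = 26.83°  ✓
  (1,5): δ = 24.21°  ✓
  (1,6): δ = 61.10°  ·
  (2,3): δ = 134.66°  ·
  (2,4): δ = 98.50°  ·
  (2,5): δ = 47.46°  ·
  (2,6): δ = 10.57°  ✓
  (3,4): δ = 143.84°  ·
  (3,5): δ = 92.80°  ·
  (3,6): δ = 55.91°  ·
  (4,5): δ = 128.95°  ·
  (4,6): δ = 92.07°  ·
  (5,6): δ = 143.11°  ·
antipodal pairs: 5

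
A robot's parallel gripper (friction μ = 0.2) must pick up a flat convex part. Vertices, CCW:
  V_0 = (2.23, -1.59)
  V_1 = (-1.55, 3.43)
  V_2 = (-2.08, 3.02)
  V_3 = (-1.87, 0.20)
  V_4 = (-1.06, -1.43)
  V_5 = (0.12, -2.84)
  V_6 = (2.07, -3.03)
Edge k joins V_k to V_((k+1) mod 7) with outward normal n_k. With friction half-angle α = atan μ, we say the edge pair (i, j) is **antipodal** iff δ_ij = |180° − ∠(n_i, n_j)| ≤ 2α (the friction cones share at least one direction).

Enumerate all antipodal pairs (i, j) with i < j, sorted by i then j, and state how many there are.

α = atan 0.2 = 11.31°;  2α = 22.62°
n_0 = (+0.7989, +0.6015)
n_1 = (-0.6119, +0.7910)
n_2 = (-0.9972, -0.0743)
n_3 = (-0.8955, -0.4450)
n_4 = (-0.7669, -0.6418)
n_5 = (-0.0970, -0.9953)
n_6 = (+0.9939, -0.1104)
  (0,1): δ = 89.25°  ·
  (0,2): δ = 32.72°  ·
  (0,3): δ = 10.56°  ✓
  (0,4): δ = 2.95°  ✓
  (0,5): δ = 47.46°  ·
  (0,6): δ = 136.68°  ·
  (1,2): δ = 123.47°  ·
  (1,3): δ = 101.30°  ·
  (1,4): δ = 87.80°  ·
  (1,5): δ = 43.29°  ·
  (1,6): δ = 45.93°  ·
  (2,3): δ = 157.83°  ·
  (2,4): δ = 144.33°  ·
  (2,5): δ = 99.82°  ·
  (2,6): δ = 10.60°  ✓
  (3,4): δ = 166.50°  ·
  (3,5): δ = 121.99°  ·
  (3,6): δ = 32.76°  ·
  (4,5): δ = 135.49°  ·
  (4,6): δ = 46.27°  ·
  (5,6): δ = 90.78°  ·
antipodal pairs: 3

count = 3; pairs: (0,3), (0,4), (2,6)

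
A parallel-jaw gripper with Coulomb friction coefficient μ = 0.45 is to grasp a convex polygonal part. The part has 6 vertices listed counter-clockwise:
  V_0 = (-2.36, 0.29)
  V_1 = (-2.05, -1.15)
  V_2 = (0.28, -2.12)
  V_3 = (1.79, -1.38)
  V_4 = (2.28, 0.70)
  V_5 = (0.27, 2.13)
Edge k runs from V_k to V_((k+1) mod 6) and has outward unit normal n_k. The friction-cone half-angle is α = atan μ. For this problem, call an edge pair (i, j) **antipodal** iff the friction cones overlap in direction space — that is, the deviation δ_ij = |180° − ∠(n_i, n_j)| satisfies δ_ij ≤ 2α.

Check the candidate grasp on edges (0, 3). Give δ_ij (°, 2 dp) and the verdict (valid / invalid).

δ = 25.40°, valid

α = atan 0.45 = 24.23°;  2α = 48.46°
edge 0: e_0 = (+0.31, -1.44);  n_0 = (-0.9776, -0.2105)
edge 3: e_3 = (+0.49, +2.08);  n_3 = (+0.9734, -0.2293)
∠(n_0, n_3) = 154.60°
δ = |180° − 154.60°| = 25.40°
25.40° ≤ 2α = 48.46°  →  valid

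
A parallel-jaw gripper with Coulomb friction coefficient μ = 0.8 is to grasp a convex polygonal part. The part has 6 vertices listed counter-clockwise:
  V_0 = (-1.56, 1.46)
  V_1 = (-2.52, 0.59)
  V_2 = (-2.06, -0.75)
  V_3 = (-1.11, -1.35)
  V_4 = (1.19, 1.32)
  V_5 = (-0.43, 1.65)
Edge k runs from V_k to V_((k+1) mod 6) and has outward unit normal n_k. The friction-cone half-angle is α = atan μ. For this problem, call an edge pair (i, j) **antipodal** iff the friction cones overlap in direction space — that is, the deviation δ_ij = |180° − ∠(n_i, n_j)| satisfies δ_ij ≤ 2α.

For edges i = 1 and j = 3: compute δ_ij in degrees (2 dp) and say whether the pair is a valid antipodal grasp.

δ = 59.69°, valid

α = atan 0.8 = 38.66°;  2α = 77.32°
edge 1: e_1 = (+0.46, -1.34);  n_1 = (-0.9458, -0.3247)
edge 3: e_3 = (+2.30, +2.67);  n_3 = (+0.7577, -0.6527)
∠(n_1, n_3) = 120.31°
δ = |180° − 120.31°| = 59.69°
59.69° ≤ 2α = 77.32°  →  valid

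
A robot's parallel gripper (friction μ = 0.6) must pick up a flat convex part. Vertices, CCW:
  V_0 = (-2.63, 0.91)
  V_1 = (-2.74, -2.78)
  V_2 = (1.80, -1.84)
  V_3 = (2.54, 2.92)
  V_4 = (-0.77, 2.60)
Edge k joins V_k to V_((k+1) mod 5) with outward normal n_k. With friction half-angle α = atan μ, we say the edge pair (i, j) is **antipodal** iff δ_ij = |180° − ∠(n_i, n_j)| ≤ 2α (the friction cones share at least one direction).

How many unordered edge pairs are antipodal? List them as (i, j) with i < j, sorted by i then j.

count = 4; pairs: (0,2), (1,3), (1,4), (2,4)

α = atan 0.6 = 30.96°;  2α = 61.93°
n_0 = (-0.9996, +0.0298)
n_1 = (+0.2027, -0.9792)
n_2 = (+0.9881, -0.1536)
n_3 = (-0.0962, +0.9954)
n_4 = (-0.6725, +0.7401)
  (0,1): δ = 76.59°  ·
  (0,2): δ = 7.13°  ✓
  (0,3): δ = 97.23°  ·
  (0,4): δ = 133.97°  ·
  (1,2): δ = 110.53°  ·
  (1,3): δ = 6.18°  ✓
  (1,4): δ = 30.56°  ✓
  (2,3): δ = 75.64°  ·
  (2,4): δ = 38.91°  ✓
  (3,4): δ = 143.26°  ·
antipodal pairs: 4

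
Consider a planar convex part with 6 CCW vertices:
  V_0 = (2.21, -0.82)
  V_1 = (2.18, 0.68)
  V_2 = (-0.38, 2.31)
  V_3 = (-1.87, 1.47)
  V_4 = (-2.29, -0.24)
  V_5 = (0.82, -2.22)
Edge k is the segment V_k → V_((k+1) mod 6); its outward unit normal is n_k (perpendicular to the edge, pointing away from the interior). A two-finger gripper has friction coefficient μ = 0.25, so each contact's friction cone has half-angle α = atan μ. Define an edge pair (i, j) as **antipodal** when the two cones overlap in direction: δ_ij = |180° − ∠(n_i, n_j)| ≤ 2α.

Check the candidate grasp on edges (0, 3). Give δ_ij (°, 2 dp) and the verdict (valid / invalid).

α = atan 0.25 = 14.04°;  2α = 28.07°
edge 0: e_0 = (-0.03, +1.50);  n_0 = (+0.9998, +0.0200)
edge 3: e_3 = (-0.42, -1.71);  n_3 = (-0.9711, +0.2385)
∠(n_0, n_3) = 165.05°
δ = |180° − 165.05°| = 14.95°
14.95° ≤ 2α = 28.07°  →  valid

δ = 14.95°, valid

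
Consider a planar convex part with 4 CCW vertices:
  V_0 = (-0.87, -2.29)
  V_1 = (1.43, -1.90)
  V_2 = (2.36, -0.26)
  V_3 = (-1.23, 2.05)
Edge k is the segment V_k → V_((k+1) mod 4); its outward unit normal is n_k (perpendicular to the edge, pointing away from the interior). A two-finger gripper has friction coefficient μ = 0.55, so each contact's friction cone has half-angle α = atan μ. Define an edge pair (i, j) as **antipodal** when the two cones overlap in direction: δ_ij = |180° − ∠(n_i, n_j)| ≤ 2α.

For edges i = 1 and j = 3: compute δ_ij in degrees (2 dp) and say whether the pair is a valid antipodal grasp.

δ = 34.30°, valid

α = atan 0.55 = 28.81°;  2α = 57.62°
edge 1: e_1 = (+0.93, +1.64);  n_1 = (+0.8699, -0.4933)
edge 3: e_3 = (+0.36, -4.34);  n_3 = (-0.9966, -0.0827)
∠(n_1, n_3) = 145.70°
δ = |180° − 145.70°| = 34.30°
34.30° ≤ 2α = 57.62°  →  valid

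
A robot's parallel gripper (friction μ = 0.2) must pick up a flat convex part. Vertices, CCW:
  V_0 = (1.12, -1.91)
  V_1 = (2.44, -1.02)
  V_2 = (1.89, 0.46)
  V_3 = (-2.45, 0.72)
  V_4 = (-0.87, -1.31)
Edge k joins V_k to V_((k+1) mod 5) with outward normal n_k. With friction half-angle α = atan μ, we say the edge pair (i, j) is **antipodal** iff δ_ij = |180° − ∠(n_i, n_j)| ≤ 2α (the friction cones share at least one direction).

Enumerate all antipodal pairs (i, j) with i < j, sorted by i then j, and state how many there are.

count = 2; pairs: (1,3), (2,4)

α = atan 0.2 = 11.31°;  2α = 22.62°
n_0 = (+0.5590, -0.8291)
n_1 = (+0.9374, +0.3483)
n_2 = (+0.0598, +0.9982)
n_3 = (-0.7891, -0.6142)
n_4 = (-0.2887, -0.9574)
  (0,1): δ = 103.60°  ·
  (0,2): δ = 37.42°  ·
  (0,3): δ = 93.90°  ·
  (0,4): δ = 129.23°  ·
  (1,2): δ = 113.81°  ·
  (1,3): δ = 17.51°  ✓
  (1,4): δ = 52.84°  ·
  (2,3): δ = 48.68°  ·
  (2,4): δ = 13.35°  ✓
  (3,4): δ = 144.67°  ·
antipodal pairs: 2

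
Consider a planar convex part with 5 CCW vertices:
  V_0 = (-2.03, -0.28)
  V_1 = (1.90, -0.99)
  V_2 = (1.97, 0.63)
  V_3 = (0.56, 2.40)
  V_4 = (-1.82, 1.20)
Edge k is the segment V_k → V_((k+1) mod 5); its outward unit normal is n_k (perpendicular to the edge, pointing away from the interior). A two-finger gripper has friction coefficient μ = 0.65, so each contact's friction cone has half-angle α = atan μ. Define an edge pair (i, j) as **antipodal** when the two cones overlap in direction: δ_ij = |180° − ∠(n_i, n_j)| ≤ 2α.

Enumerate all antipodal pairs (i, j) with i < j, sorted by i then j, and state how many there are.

count = 5; pairs: (0,2), (0,3), (1,3), (1,4), (2,4)

α = atan 0.65 = 33.02°;  2α = 66.05°
n_0 = (-0.1778, -0.9841)
n_1 = (+0.9991, -0.0432)
n_2 = (+0.7822, +0.6231)
n_3 = (-0.4502, +0.8929)
n_4 = (-0.9901, +0.1405)
  (0,1): δ = 82.23°  ·
  (0,2): δ = 41.22°  ✓
  (0,3): δ = 37.00°  ✓
  (0,4): δ = 92.16°  ·
  (1,2): δ = 138.98°  ·
  (1,3): δ = 60.77°  ✓
  (1,4): δ = 5.60°  ✓
  (2,3): δ = 101.78°  ·
  (2,4): δ = 46.62°  ✓
  (3,4): δ = 124.83°  ·
antipodal pairs: 5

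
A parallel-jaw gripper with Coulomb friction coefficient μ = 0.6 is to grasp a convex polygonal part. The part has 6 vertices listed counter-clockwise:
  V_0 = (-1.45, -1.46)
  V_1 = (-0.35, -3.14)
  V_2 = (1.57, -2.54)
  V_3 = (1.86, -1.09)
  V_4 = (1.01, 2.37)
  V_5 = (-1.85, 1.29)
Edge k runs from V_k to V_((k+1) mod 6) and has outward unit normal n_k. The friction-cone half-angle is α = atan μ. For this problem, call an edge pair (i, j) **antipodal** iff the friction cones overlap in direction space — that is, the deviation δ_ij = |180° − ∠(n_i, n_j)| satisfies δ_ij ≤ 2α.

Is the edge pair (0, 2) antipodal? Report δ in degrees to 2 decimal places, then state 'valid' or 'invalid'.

α = atan 0.6 = 30.96°;  2α = 61.93°
edge 0: e_0 = (+1.10, -1.68);  n_0 = (-0.8366, -0.5478)
edge 2: e_2 = (+0.29, +1.45);  n_2 = (+0.9806, -0.1961)
∠(n_0, n_2) = 135.47°
δ = |180° − 135.47°| = 44.53°
44.53° ≤ 2α = 61.93°  →  valid

δ = 44.53°, valid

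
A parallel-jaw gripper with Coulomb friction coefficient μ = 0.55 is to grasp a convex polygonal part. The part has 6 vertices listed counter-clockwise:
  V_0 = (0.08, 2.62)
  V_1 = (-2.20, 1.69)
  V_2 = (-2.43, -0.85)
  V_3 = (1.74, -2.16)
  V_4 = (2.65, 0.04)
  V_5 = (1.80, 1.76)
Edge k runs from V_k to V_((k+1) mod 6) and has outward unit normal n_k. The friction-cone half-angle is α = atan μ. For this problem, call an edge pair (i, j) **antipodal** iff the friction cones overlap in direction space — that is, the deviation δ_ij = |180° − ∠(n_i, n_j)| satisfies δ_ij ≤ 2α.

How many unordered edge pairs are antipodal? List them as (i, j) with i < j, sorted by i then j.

α = atan 0.55 = 28.81°;  2α = 57.62°
n_0 = (-0.3777, +0.9259)
n_1 = (-0.9959, +0.0902)
n_2 = (-0.2997, -0.9540)
n_3 = (+0.9241, -0.3822)
n_4 = (+0.8965, +0.4430)
n_5 = (+0.4472, +0.8944)
  (0,1): δ = 117.36°  ·
  (0,2): δ = 39.63°  ✓
  (0,3): δ = 45.34°  ✓
  (0,4): δ = 94.11°  ·
  (0,5): δ = 131.24°  ·
  (1,2): δ = 102.27°  ·
  (1,3): δ = 17.30°  ✓
  (1,4): δ = 31.47°  ✓
  (1,5): δ = 68.61°  ·
  (2,3): δ = 95.03°  ·
  (2,4): δ = 46.26°  ✓
  (2,5): δ = 9.13°  ✓
  (3,4): δ = 131.23°  ·
  (3,5): δ = 94.09°  ·
  (4,5): δ = 142.86°  ·
antipodal pairs: 6

count = 6; pairs: (0,2), (0,3), (1,3), (1,4), (2,4), (2,5)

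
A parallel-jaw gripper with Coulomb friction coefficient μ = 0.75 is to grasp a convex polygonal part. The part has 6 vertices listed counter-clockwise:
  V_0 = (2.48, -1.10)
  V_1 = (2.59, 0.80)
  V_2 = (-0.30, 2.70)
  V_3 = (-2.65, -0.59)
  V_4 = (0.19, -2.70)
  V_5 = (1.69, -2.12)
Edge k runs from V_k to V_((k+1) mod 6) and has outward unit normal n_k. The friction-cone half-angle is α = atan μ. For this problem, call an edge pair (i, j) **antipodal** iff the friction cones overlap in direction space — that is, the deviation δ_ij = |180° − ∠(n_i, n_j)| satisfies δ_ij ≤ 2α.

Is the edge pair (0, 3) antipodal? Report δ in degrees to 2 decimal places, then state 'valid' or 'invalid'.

α = atan 0.75 = 36.87°;  2α = 73.74°
edge 0: e_0 = (+0.11, +1.90);  n_0 = (+0.9983, -0.0578)
edge 3: e_3 = (+2.84, -2.11);  n_3 = (-0.5964, -0.8027)
∠(n_0, n_3) = 123.30°
δ = |180° − 123.30°| = 56.70°
56.70° ≤ 2α = 73.74°  →  valid

δ = 56.70°, valid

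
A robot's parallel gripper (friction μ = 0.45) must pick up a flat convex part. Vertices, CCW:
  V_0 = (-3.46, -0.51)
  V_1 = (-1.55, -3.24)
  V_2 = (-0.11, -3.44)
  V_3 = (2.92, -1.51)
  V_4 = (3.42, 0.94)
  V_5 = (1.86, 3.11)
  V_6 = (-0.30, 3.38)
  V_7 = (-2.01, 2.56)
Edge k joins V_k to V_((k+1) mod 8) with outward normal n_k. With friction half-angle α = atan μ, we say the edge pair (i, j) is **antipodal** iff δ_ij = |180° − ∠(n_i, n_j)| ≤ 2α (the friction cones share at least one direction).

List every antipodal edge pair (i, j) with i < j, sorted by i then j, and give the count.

α = atan 0.45 = 24.23°;  2α = 48.46°
n_0 = (-0.8194, -0.5733)
n_1 = (-0.1376, -0.9905)
n_2 = (+0.5372, -0.8434)
n_3 = (+0.9798, -0.2000)
n_4 = (+0.8120, +0.5837)
n_5 = (+0.1240, +0.9923)
n_6 = (-0.4324, +0.9017)
n_7 = (-0.9042, +0.4271)
  (0,1): δ = 132.89°  ·
  (0,2): δ = 92.48°  ·
  (0,3): δ = 46.51°  ✓
  (0,4): δ = 0.73°  ✓
  (0,5): δ = 47.90°  ✓
  (0,6): δ = 80.64°  ·
  (0,7): δ = 119.74°  ·
  (1,2): δ = 139.60°  ·
  (1,3): δ = 93.63°  ·
  (1,4): δ = 46.38°  ✓
  (1,5): δ = 0.78°  ✓
  (1,6): δ = 33.53°  ✓
  (1,7): δ = 72.63°  ·
  (2,3): δ = 134.03°  ·
  (2,4): δ = 86.78°  ·
  (2,5): δ = 39.62°  ✓
  (2,6): δ = 6.88°  ✓
  (2,7): δ = 32.22°  ✓
  (3,4): δ = 132.75°  ·
  (3,5): δ = 85.59°  ·
  (3,6): δ = 52.85°  ·
  (3,7): δ = 13.75°  ✓
  (4,5): δ = 132.84°  ·
  (4,6): δ = 100.09°  ·
  (4,7): δ = 60.99°  ·
  (5,6): δ = 147.26°  ·
  (5,7): δ = 108.16°  ·
  (6,7): δ = 140.90°  ·
antipodal pairs: 10

count = 10; pairs: (0,3), (0,4), (0,5), (1,4), (1,5), (1,6), (2,5), (2,6), (2,7), (3,7)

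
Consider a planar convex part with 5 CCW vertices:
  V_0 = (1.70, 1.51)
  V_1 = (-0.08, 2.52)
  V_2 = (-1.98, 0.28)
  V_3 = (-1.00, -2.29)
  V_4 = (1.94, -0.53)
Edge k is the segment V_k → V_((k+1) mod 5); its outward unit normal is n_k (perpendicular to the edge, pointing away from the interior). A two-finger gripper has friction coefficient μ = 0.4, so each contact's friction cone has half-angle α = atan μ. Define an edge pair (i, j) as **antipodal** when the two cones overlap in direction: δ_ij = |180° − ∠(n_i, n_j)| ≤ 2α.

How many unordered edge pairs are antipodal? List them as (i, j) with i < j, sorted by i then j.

count = 3; pairs: (0,2), (1,3), (2,4)

α = atan 0.4 = 21.80°;  2α = 43.60°
n_0 = (+0.4935, +0.8697)
n_1 = (-0.7626, +0.6469)
n_2 = (-0.9344, -0.3563)
n_3 = (+0.5136, -0.8580)
n_4 = (+0.9932, +0.1168)
  (0,1): δ = 100.73°  ·
  (0,2): δ = 39.56°  ✓
  (0,3): δ = 60.48°  ·
  (0,4): δ = 126.28°  ·
  (1,2): δ = 118.82°  ·
  (1,3): δ = 18.79°  ✓
  (1,4): δ = 47.01°  ·
  (2,3): δ = 79.97°  ·
  (2,4): δ = 14.16°  ✓
  (3,4): δ = 114.20°  ·
antipodal pairs: 3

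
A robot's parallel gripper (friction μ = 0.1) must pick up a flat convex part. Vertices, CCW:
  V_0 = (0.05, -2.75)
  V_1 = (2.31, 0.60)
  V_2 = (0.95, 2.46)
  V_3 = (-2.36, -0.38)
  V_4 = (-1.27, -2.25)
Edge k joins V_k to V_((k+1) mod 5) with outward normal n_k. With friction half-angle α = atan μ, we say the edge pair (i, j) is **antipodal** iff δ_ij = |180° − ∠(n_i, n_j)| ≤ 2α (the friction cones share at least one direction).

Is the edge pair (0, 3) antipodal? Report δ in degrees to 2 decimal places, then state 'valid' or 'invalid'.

δ = 64.24°, invalid

α = atan 0.1 = 5.71°;  2α = 11.42°
edge 0: e_0 = (+2.26, +3.35);  n_0 = (+0.8290, -0.5593)
edge 3: e_3 = (+1.09, -1.87);  n_3 = (-0.8639, -0.5036)
∠(n_0, n_3) = 115.76°
δ = |180° − 115.76°| = 64.24°
64.24° > 2α = 11.42°  →  invalid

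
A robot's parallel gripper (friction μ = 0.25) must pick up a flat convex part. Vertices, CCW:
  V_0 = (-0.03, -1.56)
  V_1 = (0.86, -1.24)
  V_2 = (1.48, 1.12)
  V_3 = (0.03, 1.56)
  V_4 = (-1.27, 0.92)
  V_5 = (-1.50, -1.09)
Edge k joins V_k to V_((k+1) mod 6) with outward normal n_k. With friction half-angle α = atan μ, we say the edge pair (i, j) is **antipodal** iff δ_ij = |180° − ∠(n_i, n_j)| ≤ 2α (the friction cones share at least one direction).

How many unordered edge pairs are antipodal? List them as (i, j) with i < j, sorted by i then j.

α = atan 0.25 = 14.04°;  2α = 28.07°
n_0 = (+0.3383, -0.9410)
n_1 = (+0.9672, -0.2541)
n_2 = (+0.2904, +0.9569)
n_3 = (-0.4417, +0.8972)
n_4 = (-0.9935, +0.1137)
n_5 = (-0.3045, -0.9525)
  (0,1): δ = 124.50°  ·
  (0,2): δ = 36.66°  ·
  (0,3): δ = 6.44°  ✓
  (0,4): δ = 63.70°  ·
  (0,5): δ = 142.49°  ·
  (1,2): δ = 92.16°  ·
  (1,3): δ = 49.07°  ·
  (1,4): δ = 8.19°  ✓
  (1,5): δ = 86.99°  ·
  (2,3): δ = 136.91°  ·
  (2,4): δ = 79.65°  ·
  (2,5): δ = 0.85°  ✓
  (3,4): δ = 122.74°  ·
  (3,5): δ = 43.94°  ·
  (4,5): δ = 101.20°  ·
antipodal pairs: 3

count = 3; pairs: (0,3), (1,4), (2,5)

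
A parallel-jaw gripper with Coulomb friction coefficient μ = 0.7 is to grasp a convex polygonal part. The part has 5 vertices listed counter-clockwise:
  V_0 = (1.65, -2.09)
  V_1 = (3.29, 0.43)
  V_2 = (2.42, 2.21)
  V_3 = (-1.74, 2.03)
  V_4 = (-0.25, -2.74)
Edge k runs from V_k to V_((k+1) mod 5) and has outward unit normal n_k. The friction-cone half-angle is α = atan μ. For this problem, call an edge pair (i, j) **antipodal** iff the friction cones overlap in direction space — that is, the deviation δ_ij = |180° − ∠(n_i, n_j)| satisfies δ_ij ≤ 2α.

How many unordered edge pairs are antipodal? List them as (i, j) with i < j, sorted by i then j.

count = 4; pairs: (0,2), (0,3), (1,3), (2,4)

α = atan 0.7 = 34.99°;  2α = 69.98°
n_0 = (+0.8381, -0.5455)
n_1 = (+0.8984, +0.4391)
n_2 = (-0.0432, +0.9991)
n_3 = (-0.9545, -0.2982)
n_4 = (+0.3237, -0.9462)
  (0,1): δ = 120.90°  ·
  (0,2): δ = 54.47°  ✓
  (0,3): δ = 50.40°  ✓
  (0,4): δ = 141.94°  ·
  (1,2): δ = 113.57°  ·
  (1,3): δ = 8.70°  ✓
  (1,4): δ = 82.84°  ·
  (2,3): δ = 75.13°  ·
  (2,4): δ = 16.41°  ✓
  (3,4): δ = 88.46°  ·
antipodal pairs: 4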